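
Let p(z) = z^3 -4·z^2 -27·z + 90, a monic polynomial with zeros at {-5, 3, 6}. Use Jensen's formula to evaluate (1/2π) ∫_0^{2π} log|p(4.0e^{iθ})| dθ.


Zeros: -5, 3, 6; r = 4.0.
Inside |z| < r: 3. Outside (|z| ≥ r): -5, 6.
p(0) = 90, so log|p(0)| = log(90) = 4.4998.
Apply Jensen: I(r) = log|p(0)| + Σ_k log(r/|z_k|), summed over zeros inside |z| < r.
  log(r/|z_k|) for z_k = 3: log(4.0/3) = 0.2877
  Outside zeros (-5, 6) contribute nothing to the Jensen sum.
Sum over inside zeros: 0.2877.
I(r) = log|p(0)| + (inside sum) = 4.4998 + 0.2877 = 4.7875.
Note: since some zeros are outside |z| ≤ r, the simplified n·log(r) form does NOT apply — only the inside zeros contribute.

I(r) ≈ 4.7875.


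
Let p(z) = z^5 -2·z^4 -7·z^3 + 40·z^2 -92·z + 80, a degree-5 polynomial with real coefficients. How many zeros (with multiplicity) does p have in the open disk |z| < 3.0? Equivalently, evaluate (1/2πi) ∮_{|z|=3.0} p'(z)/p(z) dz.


The zeros of p are: 2, -4, (1 + 2i), (1 - 2i), 2.
Their magnitudes are: 2, 4, 2.236, 2.236, 2.
Zeros with |z| < R = 3.0: 2, (1 + 2i), (1 - 2i), 2.
Count = 4.
By the argument principle, (1/2πi) ∮_{|z|=R} p'(z)/p(z) dz equals exactly this count.

Number of zeros inside |z| < 3.0: 4.


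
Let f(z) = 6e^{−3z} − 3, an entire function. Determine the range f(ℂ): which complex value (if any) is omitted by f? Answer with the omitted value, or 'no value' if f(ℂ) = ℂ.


Little Picard bounds the complement of f(ℂ) to at most one point.
e^{−3z} is never zero on ℂ, so 6·e^{−3z} takes every value in ℂ ∖ {0}. Adding -3 shifts the range to ℂ ∖ {-3}. Thus f omits exactly the value -3.

Omitted value: -3.


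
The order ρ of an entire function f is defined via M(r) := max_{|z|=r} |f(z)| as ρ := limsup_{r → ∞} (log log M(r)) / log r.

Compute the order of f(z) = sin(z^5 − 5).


Write sin(w) = (e^{iw} ± e^{−iw})/(2 or 2i), so |sin(w)| ≤ e^{|w|}. With w = z^5 − 5, |w| ≤ 1r^5 + 5 on |z|=r, giving M(r) ≤ e^{1r^5 + 5} and ρ ≤ 5. For the lower bound, choose z on |z|=r with 1z^5 purely imaginary of modulus 1r^5; then |sin(z^5 − 5)| grows like e^{1r^5}/2, so ρ ≥ 5. Hence ρ = 5.
Therefore ρ = 5.

Order ρ = 5.


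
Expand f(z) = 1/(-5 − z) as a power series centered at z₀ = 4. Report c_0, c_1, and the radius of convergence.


Let w = z − z₀, so z = z₀ + w.
Then -5 − z = -5 − (z₀ + w) = (-5 − z₀) − w = -9 − w.
f(z) = 1/(-9 − w) = (1/(-9)) · 1/(1 − w/(-9)) = Σ_{n≥0} w^n / (-9)^(n+1).
So c_n = 1/(-9)^(n+1):
  c_0 = 1/(-9)^1 = -1/9.
  c_1 = 1/(-9)^2 = 1/81.
The series is valid for |w/d| < 1, i.e. |z − z₀| < |d|.
Radius of convergence: R = |-5 − z₀| = |-9| = 9 (distance from z₀ to the singularity z = -5).

c_0 = -1/9, c_1 = 1/81; R = 9.


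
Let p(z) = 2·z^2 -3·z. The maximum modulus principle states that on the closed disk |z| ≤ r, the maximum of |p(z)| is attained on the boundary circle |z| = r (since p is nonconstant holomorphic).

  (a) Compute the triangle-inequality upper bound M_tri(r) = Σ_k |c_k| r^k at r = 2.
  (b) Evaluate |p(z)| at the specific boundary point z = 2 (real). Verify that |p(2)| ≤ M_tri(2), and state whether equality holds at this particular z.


Coefficients: c_0 = 0, c_1 = -3, c_2 = 2. Radius r = 2.
Part (a). Triangle bound: M_tri(r) = Σ_k |c_k| r^k
  = |0|·2^0 + |-3|·2^1 + |2|·2^2
  = 0 + 6 + 8 = 14.
This bounds M(r) := max_{|z|=r} |p(z)| from above; equality holds iff all terms c_k z^k can be made to align in phase at a single z on |z|=r.
Part (b). At z = 2 (real, on the circle |z| = r):
  p(2) = (0)·2^0 + (-3)·2^1 + (2)·2^2 = 2.
  |p(2)| = 2.
Check: |p(2)| = 2 ≤ 14 = M_tri(2). ✓ Equality does not hold at z = 2 (the coefficients have mixed signs, so the terms do not all align in phase there).

M_tri(2) = 14; |p(2)| = 2; equality at z=2: no.


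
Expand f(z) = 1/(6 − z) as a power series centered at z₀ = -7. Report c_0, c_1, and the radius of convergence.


Let w = z − z₀, so z = z₀ + w.
Then 6 − z = 6 − (z₀ + w) = (6 − z₀) − w = 13 − w.
f(z) = 1/(13 − w) = (1/(13)) · 1/(1 − w/(13)) = Σ_{n≥0} w^n / (13)^(n+1).
So c_n = 1/(13)^(n+1):
  c_0 = 1/(13)^1 = 1/13.
  c_1 = 1/(13)^2 = 1/169.
The series is valid for |w/d| < 1, i.e. |z − z₀| < |d|.
Radius of convergence: R = |6 − z₀| = |13| = 13 (distance from z₀ to the singularity z = 6).

c_0 = 1/13, c_1 = 1/169; R = 13.


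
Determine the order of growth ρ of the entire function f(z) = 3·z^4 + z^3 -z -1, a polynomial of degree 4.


|f(z)| ≤ Σ|c_k|·r^k = O(r^4) as r → ∞. Polynomial growth is O(e^{r^ε}) for every ε > 0 (since r^4/e^{r^ε} → 0), so ρ ≤ ε for all ε > 0, i.e. ρ = 0. Every nonconstant polynomial has order 0.
Therefore ρ = 0.

Order ρ = 0.


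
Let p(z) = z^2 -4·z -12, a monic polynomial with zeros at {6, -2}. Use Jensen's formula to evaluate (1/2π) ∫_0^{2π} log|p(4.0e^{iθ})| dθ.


Zeros: -2, 6; r = 4.0.
Inside |z| < r: -2. Outside (|z| ≥ r): 6.
p(0) = -12, so log|p(0)| = log(12) = 2.4849.
Apply Jensen: I(r) = log|p(0)| + Σ_k log(r/|z_k|), summed over zeros inside |z| < r.
  log(r/|z_k|) for z_k = -2: log(4.0/2) = 0.6931
  Outside zeros (6) contribute nothing to the Jensen sum.
Sum over inside zeros: 0.6931.
I(r) = log|p(0)| + (inside sum) = 2.4849 + 0.6931 = 3.1781.
Note: since some zeros are outside |z| ≤ r, the simplified n·log(r) form does NOT apply — only the inside zeros contribute.

I(r) ≈ 3.1781.


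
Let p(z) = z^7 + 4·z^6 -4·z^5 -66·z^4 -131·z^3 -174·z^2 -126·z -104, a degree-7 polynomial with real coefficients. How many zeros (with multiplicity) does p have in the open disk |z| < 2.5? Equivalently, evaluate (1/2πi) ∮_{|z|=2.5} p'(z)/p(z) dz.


The zeros of p are: 4, (0 + 1i), (0 - 1i), (-1 + 1i), (-1 - 1i), (-3 + 2i), (-3 - 2i).
Their magnitudes are: 4, 1, 1, 1.414, 1.414, 3.606, 3.606.
Zeros with |z| < R = 2.5: (0 + 1i), (0 - 1i), (-1 + 1i), (-1 - 1i).
Count = 4.
By the argument principle, (1/2πi) ∮_{|z|=R} p'(z)/p(z) dz equals exactly this count.

Number of zeros inside |z| < 2.5: 4.


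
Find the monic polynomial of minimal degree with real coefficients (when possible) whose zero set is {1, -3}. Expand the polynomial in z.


The polynomial is p(z) = ∏_{α ∈ S} (z − α), where S = {1, -3}.
Expanding the product yields: p(z) = z^2 + 2·z -3.
The resulting polynomial has degree 2 and real coefficients as required.

p(z) = z^2 + 2·z -3.


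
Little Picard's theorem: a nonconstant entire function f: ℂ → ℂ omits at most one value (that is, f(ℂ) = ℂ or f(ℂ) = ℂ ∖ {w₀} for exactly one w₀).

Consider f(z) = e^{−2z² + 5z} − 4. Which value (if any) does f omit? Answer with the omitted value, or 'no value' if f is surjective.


Little Picard bounds the complement of f(ℂ) to at most one point.
The exponent g(z) = −2z² + 5z is a nonconstant polynomial, hence surjective onto ℂ. So e^{g(z)} takes every value in {e^w : w ∈ ℂ} = ℂ ∖ {0}. Adding -4 shifts the range to ℂ ∖ {-4}. f omits exactly -4.

Omitted value: -4.


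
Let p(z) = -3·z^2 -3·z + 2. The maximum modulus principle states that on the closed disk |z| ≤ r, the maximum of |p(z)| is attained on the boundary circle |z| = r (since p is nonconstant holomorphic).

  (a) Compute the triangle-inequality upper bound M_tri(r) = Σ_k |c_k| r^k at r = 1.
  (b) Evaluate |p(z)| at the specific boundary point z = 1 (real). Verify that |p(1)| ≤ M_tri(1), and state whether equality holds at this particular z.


Coefficients: c_0 = 2, c_1 = -3, c_2 = -3. Radius r = 1.
Part (a). Triangle bound: M_tri(r) = Σ_k |c_k| r^k
  = |2|·1^0 + |-3|·1^1 + |-3|·1^2
  = 2 + 3 + 3 = 8.
This bounds M(r) := max_{|z|=r} |p(z)| from above; equality holds iff all terms c_k z^k can be made to align in phase at a single z on |z|=r.
Part (b). At z = 1 (real, on the circle |z| = r):
  p(1) = (2)·1^0 + (-3)·1^1 + (-3)·1^2 = -4.
  |p(1)| = 4.
Check: |p(1)| = 4 ≤ 8 = M_tri(1). ✓ Equality does not hold at z = 1 (the coefficients have mixed signs, so the terms do not all align in phase there).

M_tri(1) = 8; |p(1)| = 4; equality at z=1: no.


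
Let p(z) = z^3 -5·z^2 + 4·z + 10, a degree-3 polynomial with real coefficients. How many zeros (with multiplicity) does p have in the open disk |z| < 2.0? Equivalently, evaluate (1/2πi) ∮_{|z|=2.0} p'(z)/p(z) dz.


The zeros of p are: (3 + 1i), (3 - 1i), -1.
Their magnitudes are: 3.162, 3.162, 1.
Zeros with |z| < R = 2.0: -1.
Count = 1.
By the argument principle, (1/2πi) ∮_{|z|=R} p'(z)/p(z) dz equals exactly this count.

Number of zeros inside |z| < 2.0: 1.


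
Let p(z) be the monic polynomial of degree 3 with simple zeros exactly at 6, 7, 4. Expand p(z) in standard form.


The polynomial is p(z) = ∏_{α ∈ S} (z − α), where S = {6, 7, 4}.
Expanding the product yields: p(z) = z^3 -17·z^2 + 94·z -168.
The resulting polynomial has degree 3 and real coefficients as required.

p(z) = z^3 -17·z^2 + 94·z -168.


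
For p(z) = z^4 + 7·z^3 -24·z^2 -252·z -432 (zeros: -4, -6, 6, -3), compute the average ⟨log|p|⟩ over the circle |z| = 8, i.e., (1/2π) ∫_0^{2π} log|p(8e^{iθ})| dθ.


Zeros: -6, -4, -3, 6; r = 8.
Inside |z| < r: -6, -4, -3, 6. Outside (|z| ≥ r): ∅.
p(0) = -432, so log|p(0)| = log(432) = 6.0684.
Apply Jensen: I(r) = log|p(0)| + Σ_k log(r/|z_k|), summed over zeros inside |z| < r.
  log(r/|z_k|) for z_k = -4: log(8/4) = 0.6931
  log(r/|z_k|) for z_k = -6: log(8/6) = 0.2877
  log(r/|z_k|) for z_k = 6: log(8/6) = 0.2877
  log(r/|z_k|) for z_k = -3: log(8/3) = 0.9808
Sum over inside zeros: 2.2493.
I(r) = log|p(0)| + (inside sum) = 6.0684 + 2.2493 = 8.3178.
Closed form (all zeros inside, monic): I(r) = n·log(r) = 4·log(8) = 8.3178. ✓

I(r) ≈ 8.3178.


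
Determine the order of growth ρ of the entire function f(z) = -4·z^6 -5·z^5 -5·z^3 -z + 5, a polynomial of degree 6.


|f(z)| ≤ Σ|c_k|·r^k = O(r^6) as r → ∞. Polynomial growth is O(e^{r^ε}) for every ε > 0 (since r^6/e^{r^ε} → 0), so ρ ≤ ε for all ε > 0, i.e. ρ = 0. Every nonconstant polynomial has order 0.
Therefore ρ = 0.

Order ρ = 0.


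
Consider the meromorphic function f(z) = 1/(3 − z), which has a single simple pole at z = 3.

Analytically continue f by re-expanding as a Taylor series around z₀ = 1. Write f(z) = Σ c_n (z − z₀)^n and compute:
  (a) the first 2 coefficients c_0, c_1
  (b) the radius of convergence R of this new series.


Let w = z − z₀, so z = z₀ + w.
Then 3 − z = 3 − (z₀ + w) = (3 − z₀) − w = 2 − w.
f(z) = 1/(2 − w) = (1/(2)) · 1/(1 − w/(2)) = Σ_{n≥0} w^n / (2)^(n+1).
So c_n = 1/(2)^(n+1):
  c_0 = 1/(2)^1 = 1/2.
  c_1 = 1/(2)^2 = 1/4.
The series is valid for |w/d| < 1, i.e. |z − z₀| < |d|.
Radius of convergence: R = |3 − z₀| = |2| = 2 (distance from z₀ to the singularity z = 3).

c_0 = 1/2, c_1 = 1/4; R = 2.


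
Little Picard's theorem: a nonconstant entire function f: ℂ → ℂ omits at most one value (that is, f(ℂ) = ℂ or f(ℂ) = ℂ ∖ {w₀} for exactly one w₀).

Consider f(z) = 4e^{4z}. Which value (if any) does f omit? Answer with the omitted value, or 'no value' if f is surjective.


Little Picard bounds the complement of f(ℂ) to at most one point.
e^{4z} is never zero on ℂ, so 4·e^{4z} takes every value in ℂ ∖ {0}. Adding 0 shifts the range to ℂ ∖ {0}. Thus f omits exactly the value 0.

Omitted value: 0.


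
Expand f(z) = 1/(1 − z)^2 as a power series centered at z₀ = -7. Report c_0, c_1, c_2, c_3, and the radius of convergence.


Let w = z − z₀, so z = z₀ + w.
Then 1 − z = 1 − (z₀ + w) = (1 − z₀) − w = 8 − w.
f(z) = 1/(8 − w)^2 = (1/(8)^2) · (1 − w/(8))^{−2}.
By the binomial series (1−u)^{−2} = Σ_{n≥0} C(n+1, 1) u^n for |u|<1, with u = w/(8):
  c_n = C(n+1, 1) / (8)^(n+2).
  c_0 = 1/(8)^2 = 1/64.
  c_1 = 2/(8)^3 = 1/256.
  c_2 = 3/(8)^4 = 3/4096.
  c_3 = 4/(8)^5 = 1/8192.
The series is valid for |w/d| < 1, i.e. |z − z₀| < |d|.
Radius of convergence: R = |1 − z₀| = |8| = 8 (distance from z₀ to the singularity z = 1).

c_0 = 1/64, c_1 = 1/256, c_2 = 3/4096, c_3 = 1/8192; R = 8.


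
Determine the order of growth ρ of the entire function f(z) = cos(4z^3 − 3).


Write cos(w) = (e^{iw} ± e^{−iw})/(2 or 2i), so |cos(w)| ≤ e^{|w|}. With w = 4z^3 − 3, |w| ≤ 4r^3 + 3 on |z|=r, giving M(r) ≤ e^{4r^3 + 3} and ρ ≤ 3. For the lower bound, choose z on |z|=r with 4z^3 purely imaginary of modulus 4r^3; then |cos(4z^3 − 3)| grows like e^{4r^3}/2, so ρ ≥ 3. Hence ρ = 3.
Therefore ρ = 3.

Order ρ = 3.


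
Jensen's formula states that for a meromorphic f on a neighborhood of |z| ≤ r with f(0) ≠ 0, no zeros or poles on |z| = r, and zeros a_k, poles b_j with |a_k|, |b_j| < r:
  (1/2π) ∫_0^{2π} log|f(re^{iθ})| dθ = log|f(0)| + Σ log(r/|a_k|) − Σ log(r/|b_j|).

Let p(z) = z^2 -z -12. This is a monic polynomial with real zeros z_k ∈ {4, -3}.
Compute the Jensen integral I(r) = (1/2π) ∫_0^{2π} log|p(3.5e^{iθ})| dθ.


Zeros: -3, 4; r = 3.5.
Inside |z| < r: -3. Outside (|z| ≥ r): 4.
p(0) = -12, so log|p(0)| = log(12) = 2.4849.
Apply Jensen: I(r) = log|p(0)| + Σ_k log(r/|z_k|), summed over zeros inside |z| < r.
  log(r/|z_k|) for z_k = -3: log(3.5/3) = 0.1542
  Outside zeros (4) contribute nothing to the Jensen sum.
Sum over inside zeros: 0.1542.
I(r) = log|p(0)| + (inside sum) = 2.4849 + 0.1542 = 2.6391.
Note: since some zeros are outside |z| ≤ r, the simplified n·log(r) form does NOT apply — only the inside zeros contribute.

I(r) ≈ 2.6391.


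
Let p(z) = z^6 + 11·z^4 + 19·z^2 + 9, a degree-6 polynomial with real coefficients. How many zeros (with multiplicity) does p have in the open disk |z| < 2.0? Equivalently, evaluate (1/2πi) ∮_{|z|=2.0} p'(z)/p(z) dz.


The zeros of p are: (0 + 1i), (0 - 1i), (0 + 1i), (0 - 1i), (0 + 3i), (0 - 3i).
Their magnitudes are: 1, 1, 1, 1, 3, 3.
Zeros with |z| < R = 2.0: (0 + 1i), (0 - 1i), (0 + 1i), (0 - 1i).
Count = 4.
By the argument principle, (1/2πi) ∮_{|z|=R} p'(z)/p(z) dz equals exactly this count.

Number of zeros inside |z| < 2.0: 4.


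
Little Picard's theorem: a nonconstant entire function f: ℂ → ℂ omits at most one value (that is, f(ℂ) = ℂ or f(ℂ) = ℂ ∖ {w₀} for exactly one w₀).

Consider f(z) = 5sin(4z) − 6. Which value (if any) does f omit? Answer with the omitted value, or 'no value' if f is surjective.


Little Picard bounds the complement of f(ℂ) to at most one point.
sin is entire and surjective onto ℂ: for every w ∈ ℂ, sin(ζ) = w has a solution ζ ∈ ℂ (e.g., via the complex inverse arcsin). With ζ = 4z this gives z = ζ/(4). Then 5·sin(4z) takes every value in 5·ℂ = ℂ, and adding -6 is a bijection of ℂ. So f is surjective and omits no value. (Note: only on the real line is sin bounded by [−1, 1].)

Omitted value: no value.


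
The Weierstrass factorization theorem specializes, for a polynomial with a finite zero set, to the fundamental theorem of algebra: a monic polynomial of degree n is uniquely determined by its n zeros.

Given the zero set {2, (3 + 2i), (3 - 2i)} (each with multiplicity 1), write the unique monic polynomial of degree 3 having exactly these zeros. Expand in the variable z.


The polynomial is p(z) = ∏_{α ∈ S} (z − α), where S = {2, (3 + 2i), (3 - 2i)}.
Expanding the product yields: p(z) = z^3 -8·z^2 + 25·z -26.
Note conjugate pairs combine to real quadratics: (z − (3+2i))(z − (3−2i)) = z² − 6z + 13.
The resulting polynomial has degree 3 and real coefficients as required.

p(z) = z^3 -8·z^2 + 25·z -26.


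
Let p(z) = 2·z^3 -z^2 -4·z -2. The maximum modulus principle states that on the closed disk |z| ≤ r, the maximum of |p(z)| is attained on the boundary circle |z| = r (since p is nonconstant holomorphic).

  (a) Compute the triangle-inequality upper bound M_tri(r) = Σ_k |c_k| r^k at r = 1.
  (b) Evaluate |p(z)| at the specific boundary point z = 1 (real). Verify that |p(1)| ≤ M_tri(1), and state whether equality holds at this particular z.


Coefficients: c_0 = -2, c_1 = -4, c_2 = -1, c_3 = 2. Radius r = 1.
Part (a). Triangle bound: M_tri(r) = Σ_k |c_k| r^k
  = |-2|·1^0 + |-4|·1^1 + |-1|·1^2 + |2|·1^3
  = 2 + 4 + 1 + 2 = 9.
This bounds M(r) := max_{|z|=r} |p(z)| from above; equality holds iff all terms c_k z^k can be made to align in phase at a single z on |z|=r.
Part (b). At z = 1 (real, on the circle |z| = r):
  p(1) = (-2)·1^0 + (-4)·1^1 + (-1)·1^2 + (2)·1^3 = -5.
  |p(1)| = 5.
Check: |p(1)| = 5 ≤ 9 = M_tri(1). ✓ Equality does not hold at z = 1 (the coefficients have mixed signs, so the terms do not all align in phase there).

M_tri(1) = 9; |p(1)| = 5; equality at z=1: no.


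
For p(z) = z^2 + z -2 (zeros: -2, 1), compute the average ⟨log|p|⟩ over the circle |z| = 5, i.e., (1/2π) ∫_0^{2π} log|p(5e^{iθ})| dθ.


Zeros: -2, 1; r = 5.
Inside |z| < r: -2, 1. Outside (|z| ≥ r): ∅.
p(0) = -2, so log|p(0)| = log(2) = 0.6931.
Apply Jensen: I(r) = log|p(0)| + Σ_k log(r/|z_k|), summed over zeros inside |z| < r.
  log(r/|z_k|) for z_k = -2: log(5/2) = 0.9163
  log(r/|z_k|) for z_k = 1: log(5/1) = 1.6094
Sum over inside zeros: 2.5257.
I(r) = log|p(0)| + (inside sum) = 0.6931 + 2.5257 = 3.2189.
Closed form (all zeros inside, monic): I(r) = n·log(r) = 2·log(5) = 3.2189. ✓

I(r) ≈ 3.2189.


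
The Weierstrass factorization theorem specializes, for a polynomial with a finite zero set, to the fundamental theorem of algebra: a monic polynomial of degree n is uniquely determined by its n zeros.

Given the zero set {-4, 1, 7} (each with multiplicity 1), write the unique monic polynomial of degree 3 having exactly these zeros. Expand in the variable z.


The polynomial is p(z) = ∏_{α ∈ S} (z − α), where S = {-4, 1, 7}.
Expanding the product yields: p(z) = z^3 -4·z^2 -25·z + 28.
The resulting polynomial has degree 3 and real coefficients as required.

p(z) = z^3 -4·z^2 -25·z + 28.


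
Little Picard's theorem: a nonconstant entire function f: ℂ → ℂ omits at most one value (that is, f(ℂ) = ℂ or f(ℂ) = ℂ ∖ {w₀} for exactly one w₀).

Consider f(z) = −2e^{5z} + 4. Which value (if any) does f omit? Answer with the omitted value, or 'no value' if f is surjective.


Little Picard bounds the complement of f(ℂ) to at most one point.
e^{5z} is never zero on ℂ, so -2·e^{5z} takes every value in ℂ ∖ {0}. Adding 4 shifts the range to ℂ ∖ {4}. Thus f omits exactly the value 4.

Omitted value: 4.


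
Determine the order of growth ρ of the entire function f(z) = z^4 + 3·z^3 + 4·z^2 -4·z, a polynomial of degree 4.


|f(z)| ≤ Σ|c_k|·r^k = O(r^4) as r → ∞. Polynomial growth is O(e^{r^ε}) for every ε > 0 (since r^4/e^{r^ε} → 0), so ρ ≤ ε for all ε > 0, i.e. ρ = 0. Every nonconstant polynomial has order 0.
Therefore ρ = 0.

Order ρ = 0.


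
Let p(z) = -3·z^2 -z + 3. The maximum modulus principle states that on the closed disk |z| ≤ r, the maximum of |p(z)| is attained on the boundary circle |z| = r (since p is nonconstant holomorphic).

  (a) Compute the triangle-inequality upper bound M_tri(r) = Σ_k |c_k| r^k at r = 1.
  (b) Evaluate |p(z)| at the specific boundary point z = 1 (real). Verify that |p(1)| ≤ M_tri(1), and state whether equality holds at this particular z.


Coefficients: c_0 = 3, c_1 = -1, c_2 = -3. Radius r = 1.
Part (a). Triangle bound: M_tri(r) = Σ_k |c_k| r^k
  = |3|·1^0 + |-1|·1^1 + |-3|·1^2
  = 3 + 1 + 3 = 7.
This bounds M(r) := max_{|z|=r} |p(z)| from above; equality holds iff all terms c_k z^k can be made to align in phase at a single z on |z|=r.
Part (b). At z = 1 (real, on the circle |z| = r):
  p(1) = (3)·1^0 + (-1)·1^1 + (-3)·1^2 = -1.
  |p(1)| = 1.
Check: |p(1)| = 1 ≤ 7 = M_tri(1). ✓ Equality does not hold at z = 1 (the coefficients have mixed signs, so the terms do not all align in phase there).

M_tri(1) = 7; |p(1)| = 1; equality at z=1: no.


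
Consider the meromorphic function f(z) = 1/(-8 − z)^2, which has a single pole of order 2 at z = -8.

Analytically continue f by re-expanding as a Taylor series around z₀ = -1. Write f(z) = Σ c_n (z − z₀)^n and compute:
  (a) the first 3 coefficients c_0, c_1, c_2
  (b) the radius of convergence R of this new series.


Let w = z − z₀, so z = z₀ + w.
Then -8 − z = -8 − (z₀ + w) = (-8 − z₀) − w = -7 − w.
f(z) = 1/(-7 − w)^2 = (1/(-7)^2) · (1 − w/(-7))^{−2}.
By the binomial series (1−u)^{−2} = Σ_{n≥0} C(n+1, 1) u^n for |u|<1, with u = w/(-7):
  c_n = C(n+1, 1) / (-7)^(n+2).
  c_0 = 1/(-7)^2 = 1/49.
  c_1 = 2/(-7)^3 = -2/343.
  c_2 = 3/(-7)^4 = 3/2401.
The series is valid for |w/d| < 1, i.e. |z − z₀| < |d|.
Radius of convergence: R = |-8 − z₀| = |-7| = 7 (distance from z₀ to the singularity z = -8).

c_0 = 1/49, c_1 = -2/343, c_2 = 3/2401; R = 7.


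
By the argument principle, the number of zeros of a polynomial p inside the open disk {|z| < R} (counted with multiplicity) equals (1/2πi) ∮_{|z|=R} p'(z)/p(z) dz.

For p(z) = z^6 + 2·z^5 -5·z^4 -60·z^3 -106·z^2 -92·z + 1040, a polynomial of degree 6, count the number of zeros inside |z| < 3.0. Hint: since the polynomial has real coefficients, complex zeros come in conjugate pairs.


The zeros of p are: (-3 + 2i), (-3 - 2i), 4, (-1 + 3i), (-1 - 3i), 2.
Their magnitudes are: 3.606, 3.606, 4, 3.162, 3.162, 2.
Zeros with |z| < R = 3.0: 2.
Count = 1.
By the argument principle, (1/2πi) ∮_{|z|=R} p'(z)/p(z) dz equals exactly this count.

Number of zeros inside |z| < 3.0: 1.


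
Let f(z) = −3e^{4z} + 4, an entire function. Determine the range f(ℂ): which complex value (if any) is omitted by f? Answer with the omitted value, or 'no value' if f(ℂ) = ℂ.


Little Picard bounds the complement of f(ℂ) to at most one point.
e^{4z} is never zero on ℂ, so -3·e^{4z} takes every value in ℂ ∖ {0}. Adding 4 shifts the range to ℂ ∖ {4}. Thus f omits exactly the value 4.

Omitted value: 4.


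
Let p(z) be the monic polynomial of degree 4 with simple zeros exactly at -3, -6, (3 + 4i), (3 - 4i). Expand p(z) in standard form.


The polynomial is p(z) = ∏_{α ∈ S} (z − α), where S = {-3, -6, (3 + 4i), (3 - 4i)}.
Expanding the product yields: p(z) = z^4 + 3·z^3 -11·z^2 + 117·z + 450.
Note conjugate pairs combine to real quadratics: (z − (3+4i))(z − (3−4i)) = z² − 6z + 25.
The resulting polynomial has degree 4 and real coefficients as required.

p(z) = z^4 + 3·z^3 -11·z^2 + 117·z + 450.


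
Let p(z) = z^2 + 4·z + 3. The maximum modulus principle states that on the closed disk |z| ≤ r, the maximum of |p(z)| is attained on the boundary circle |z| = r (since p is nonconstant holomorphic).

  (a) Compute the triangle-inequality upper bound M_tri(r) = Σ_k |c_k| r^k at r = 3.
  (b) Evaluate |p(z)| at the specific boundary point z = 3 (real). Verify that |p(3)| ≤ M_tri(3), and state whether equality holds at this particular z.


Coefficients: c_0 = 3, c_1 = 4, c_2 = 1. Radius r = 3.
Part (a). Triangle bound: M_tri(r) = Σ_k |c_k| r^k
  = |3|·3^0 + |4|·3^1 + |1|·3^2
  = 3 + 12 + 9 = 24.
This bounds M(r) := max_{|z|=r} |p(z)| from above; equality holds iff all terms c_k z^k can be made to align in phase at a single z on |z|=r.
Part (b). At z = 3 (real, on the circle |z| = r):
  p(3) = (3)·3^0 + (4)·3^1 + (1)·3^2 = 24.
  |p(3)| = 24.
Since all nonzero coefficients share the same sign, |p(3)| = 24 = M_tri(3); the triangle bound is attained at z = 3, so in fact M(r) = 24.

M_tri(3) = 24; |p(3)| = 24; equality at z=3: yes.


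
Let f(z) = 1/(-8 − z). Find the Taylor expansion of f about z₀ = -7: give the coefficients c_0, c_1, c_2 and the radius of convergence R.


Let w = z − z₀, so z = z₀ + w.
Then -8 − z = -8 − (z₀ + w) = (-8 − z₀) − w = -1 − w.
f(z) = 1/(-1 − w) = (1/(-1)) · 1/(1 − w/(-1)) = Σ_{n≥0} w^n / (-1)^(n+1).
So c_n = 1/(-1)^(n+1):
  c_0 = 1/(-1)^1 = -1.
  c_1 = 1/(-1)^2 = 1.
  c_2 = 1/(-1)^3 = -1.
The series is valid for |w/d| < 1, i.e. |z − z₀| < |d|.
Radius of convergence: R = |-8 − z₀| = |-1| = 1 (distance from z₀ to the singularity z = -8).

c_0 = -1, c_1 = 1, c_2 = -1; R = 1.


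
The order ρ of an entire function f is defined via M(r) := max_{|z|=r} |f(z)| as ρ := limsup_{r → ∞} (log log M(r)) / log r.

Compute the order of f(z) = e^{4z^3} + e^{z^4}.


Each summand is entire of order 3 and 4 respectively (as in the single-exponential case). The order of a sum is at most the max of the orders, so ρ ≤ 4. For the lower bound: on |z|=r choose arg z so that 1z^4 is real positive; then |e^{1z^4}| = e^{1r^4} while |e^{4z^3}| ≤ e^{4r^3} = o(e^{1r^4}). So |f| ≥ e^{1r^4}(1 − o(1)) and ρ ≥ 4. Hence ρ = max(3, 4) = 4.
Therefore ρ = 4.

Order ρ = 4.


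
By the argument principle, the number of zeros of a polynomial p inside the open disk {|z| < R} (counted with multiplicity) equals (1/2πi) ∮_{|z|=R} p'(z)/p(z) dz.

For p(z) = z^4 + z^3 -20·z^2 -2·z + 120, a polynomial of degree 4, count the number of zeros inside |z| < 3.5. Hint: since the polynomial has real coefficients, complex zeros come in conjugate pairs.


The zeros of p are: -4, -3, (3 + 1i), (3 - 1i).
Their magnitudes are: 4, 3, 3.162, 3.162.
Zeros with |z| < R = 3.5: -3, (3 + 1i), (3 - 1i).
Count = 3.
By the argument principle, (1/2πi) ∮_{|z|=R} p'(z)/p(z) dz equals exactly this count.

Number of zeros inside |z| < 3.5: 3.


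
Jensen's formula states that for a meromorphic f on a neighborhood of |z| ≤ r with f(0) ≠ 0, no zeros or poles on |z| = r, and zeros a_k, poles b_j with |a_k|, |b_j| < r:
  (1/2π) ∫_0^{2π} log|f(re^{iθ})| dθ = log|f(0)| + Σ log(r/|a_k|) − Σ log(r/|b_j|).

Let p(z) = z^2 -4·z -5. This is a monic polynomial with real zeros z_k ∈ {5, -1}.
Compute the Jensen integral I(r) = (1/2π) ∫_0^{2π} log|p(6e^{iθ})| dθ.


Zeros: -1, 5; r = 6.
Inside |z| < r: -1, 5. Outside (|z| ≥ r): ∅.
p(0) = -5, so log|p(0)| = log(5) = 1.6094.
Apply Jensen: I(r) = log|p(0)| + Σ_k log(r/|z_k|), summed over zeros inside |z| < r.
  log(r/|z_k|) for z_k = 5: log(6/5) = 0.1823
  log(r/|z_k|) for z_k = -1: log(6/1) = 1.7918
Sum over inside zeros: 1.9741.
I(r) = log|p(0)| + (inside sum) = 1.6094 + 1.9741 = 3.5835.
Closed form (all zeros inside, monic): I(r) = n·log(r) = 2·log(6) = 3.5835. ✓

I(r) ≈ 3.5835.


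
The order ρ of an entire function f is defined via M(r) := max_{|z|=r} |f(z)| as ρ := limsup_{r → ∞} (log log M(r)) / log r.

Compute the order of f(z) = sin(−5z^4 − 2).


Write sin(w) = (e^{iw} ± e^{−iw})/(2 or 2i), so |sin(w)| ≤ e^{|w|}. With w = −5z^4 − 2, |w| ≤ 5r^4 + 2 on |z|=r, giving M(r) ≤ e^{5r^4 + 2} and ρ ≤ 4. For the lower bound, choose z on |z|=r with -5z^4 purely imaginary of modulus 5r^4; then |sin(−5z^4 − 2)| grows like e^{5r^4}/2, so ρ ≥ 4. Hence ρ = 4.
Therefore ρ = 4.

Order ρ = 4.


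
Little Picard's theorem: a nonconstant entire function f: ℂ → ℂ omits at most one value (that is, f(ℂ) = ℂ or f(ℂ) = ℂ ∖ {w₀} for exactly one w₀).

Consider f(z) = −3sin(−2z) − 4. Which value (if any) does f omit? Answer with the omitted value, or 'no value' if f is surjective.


Little Picard bounds the complement of f(ℂ) to at most one point.
sin is entire and surjective onto ℂ: for every w ∈ ℂ, sin(ζ) = w has a solution ζ ∈ ℂ (e.g., via the complex inverse arcsin). With ζ = −2z this gives z = ζ/(-2). Then -3·sin(−2z) takes every value in -3·ℂ = ℂ, and adding -4 is a bijection of ℂ. So f is surjective and omits no value. (Note: only on the real line is sin bounded by [−1, 1].)

Omitted value: no value.


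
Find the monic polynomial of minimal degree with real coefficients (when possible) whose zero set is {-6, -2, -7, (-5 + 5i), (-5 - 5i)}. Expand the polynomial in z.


The polynomial is p(z) = ∏_{α ∈ S} (z − α), where S = {-6, -2, -7, (-5 + 5i), (-5 - 5i)}.
Expanding the product yields: p(z) = z^5 + 25·z^4 + 268·z^3 + 1514·z^2 + 4240·z + 4200.
Note conjugate pairs combine to real quadratics: (z − (-5+5i))(z − (-5−5i)) = z² + 10z + 50.
The resulting polynomial has degree 5 and real coefficients as required.

p(z) = z^5 + 25·z^4 + 268·z^3 + 1514·z^2 + 4240·z + 4200.


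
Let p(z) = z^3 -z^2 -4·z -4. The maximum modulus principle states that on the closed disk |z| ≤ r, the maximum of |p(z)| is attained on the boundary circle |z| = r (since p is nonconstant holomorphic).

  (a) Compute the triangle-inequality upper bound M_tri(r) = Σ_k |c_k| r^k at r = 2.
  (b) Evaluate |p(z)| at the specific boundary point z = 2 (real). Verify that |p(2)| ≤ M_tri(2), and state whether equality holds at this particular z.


Coefficients: c_0 = -4, c_1 = -4, c_2 = -1, c_3 = 1. Radius r = 2.
Part (a). Triangle bound: M_tri(r) = Σ_k |c_k| r^k
  = |-4|·2^0 + |-4|·2^1 + |-1|·2^2 + |1|·2^3
  = 4 + 8 + 4 + 8 = 24.
This bounds M(r) := max_{|z|=r} |p(z)| from above; equality holds iff all terms c_k z^k can be made to align in phase at a single z on |z|=r.
Part (b). At z = 2 (real, on the circle |z| = r):
  p(2) = (-4)·2^0 + (-4)·2^1 + (-1)·2^2 + (1)·2^3 = -8.
  |p(2)| = 8.
Check: |p(2)| = 8 ≤ 24 = M_tri(2). ✓ Equality does not hold at z = 2 (the coefficients have mixed signs, so the terms do not all align in phase there).

M_tri(2) = 24; |p(2)| = 8; equality at z=2: no.


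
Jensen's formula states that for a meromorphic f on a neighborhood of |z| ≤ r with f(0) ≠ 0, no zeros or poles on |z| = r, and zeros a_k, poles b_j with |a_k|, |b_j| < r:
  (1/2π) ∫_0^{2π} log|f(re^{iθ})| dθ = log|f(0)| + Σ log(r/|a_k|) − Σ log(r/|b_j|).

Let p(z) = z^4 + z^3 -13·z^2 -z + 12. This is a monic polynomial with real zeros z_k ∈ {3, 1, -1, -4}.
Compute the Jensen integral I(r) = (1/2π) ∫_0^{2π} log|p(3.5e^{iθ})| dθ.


Zeros: -4, -1, 1, 3; r = 3.5.
Inside |z| < r: -1, 1, 3. Outside (|z| ≥ r): -4.
p(0) = 12, so log|p(0)| = log(12) = 2.4849.
Apply Jensen: I(r) = log|p(0)| + Σ_k log(r/|z_k|), summed over zeros inside |z| < r.
  log(r/|z_k|) for z_k = 3: log(3.5/3) = 0.1542
  log(r/|z_k|) for z_k = 1: log(3.5/1) = 1.2528
  log(r/|z_k|) for z_k = -1: log(3.5/1) = 1.2528
  Outside zeros (-4) contribute nothing to the Jensen sum.
Sum over inside zeros: 2.6597.
I(r) = log|p(0)| + (inside sum) = 2.4849 + 2.6597 = 5.1446.
Note: since some zeros are outside |z| ≤ r, the simplified n·log(r) form does NOT apply — only the inside zeros contribute.

I(r) ≈ 5.1446.


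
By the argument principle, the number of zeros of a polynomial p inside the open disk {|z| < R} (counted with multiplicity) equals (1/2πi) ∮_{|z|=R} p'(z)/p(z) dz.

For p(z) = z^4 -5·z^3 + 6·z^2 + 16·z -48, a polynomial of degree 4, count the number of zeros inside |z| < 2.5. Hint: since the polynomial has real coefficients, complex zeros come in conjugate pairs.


The zeros of p are: -2, (2 + 2i), (2 - 2i), 3.
Their magnitudes are: 2, 2.828, 2.828, 3.
Zeros with |z| < R = 2.5: -2.
Count = 1.
By the argument principle, (1/2πi) ∮_{|z|=R} p'(z)/p(z) dz equals exactly this count.

Number of zeros inside |z| < 2.5: 1.


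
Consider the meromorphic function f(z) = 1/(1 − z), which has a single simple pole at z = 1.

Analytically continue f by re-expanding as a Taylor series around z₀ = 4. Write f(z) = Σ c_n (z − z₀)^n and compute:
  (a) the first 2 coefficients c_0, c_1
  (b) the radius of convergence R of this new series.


Let w = z − z₀, so z = z₀ + w.
Then 1 − z = 1 − (z₀ + w) = (1 − z₀) − w = -3 − w.
f(z) = 1/(-3 − w) = (1/(-3)) · 1/(1 − w/(-3)) = Σ_{n≥0} w^n / (-3)^(n+1).
So c_n = 1/(-3)^(n+1):
  c_0 = 1/(-3)^1 = -1/3.
  c_1 = 1/(-3)^2 = 1/9.
The series is valid for |w/d| < 1, i.e. |z − z₀| < |d|.
Radius of convergence: R = |1 − z₀| = |-3| = 3 (distance from z₀ to the singularity z = 1).

c_0 = -1/3, c_1 = 1/9; R = 3.


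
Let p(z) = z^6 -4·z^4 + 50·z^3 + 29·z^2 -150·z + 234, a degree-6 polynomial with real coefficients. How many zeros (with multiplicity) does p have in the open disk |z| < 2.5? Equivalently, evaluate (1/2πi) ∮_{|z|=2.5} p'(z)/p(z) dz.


The zeros of p are: (1 + 1i), (1 - 1i), -3, (2 + 3i), (2 - 3i), -3.
Their magnitudes are: 1.414, 1.414, 3, 3.606, 3.606, 3.
Zeros with |z| < R = 2.5: (1 + 1i), (1 - 1i).
Count = 2.
By the argument principle, (1/2πi) ∮_{|z|=R} p'(z)/p(z) dz equals exactly this count.

Number of zeros inside |z| < 2.5: 2.


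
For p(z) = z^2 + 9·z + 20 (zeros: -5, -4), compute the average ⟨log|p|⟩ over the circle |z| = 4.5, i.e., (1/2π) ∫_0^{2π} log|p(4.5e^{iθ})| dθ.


Zeros: -5, -4; r = 4.5.
Inside |z| < r: -4. Outside (|z| ≥ r): -5.
p(0) = 20, so log|p(0)| = log(20) = 2.9957.
Apply Jensen: I(r) = log|p(0)| + Σ_k log(r/|z_k|), summed over zeros inside |z| < r.
  log(r/|z_k|) for z_k = -4: log(4.5/4) = 0.1178
  Outside zeros (-5) contribute nothing to the Jensen sum.
Sum over inside zeros: 0.1178.
I(r) = log|p(0)| + (inside sum) = 2.9957 + 0.1178 = 3.1135.
Note: since some zeros are outside |z| ≤ r, the simplified n·log(r) form does NOT apply — only the inside zeros contribute.

I(r) ≈ 3.1135.


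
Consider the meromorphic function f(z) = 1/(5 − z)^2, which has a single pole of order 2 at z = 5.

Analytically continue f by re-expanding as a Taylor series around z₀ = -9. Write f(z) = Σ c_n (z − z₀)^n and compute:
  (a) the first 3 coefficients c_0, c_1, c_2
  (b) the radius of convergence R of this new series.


Let w = z − z₀, so z = z₀ + w.
Then 5 − z = 5 − (z₀ + w) = (5 − z₀) − w = 14 − w.
f(z) = 1/(14 − w)^2 = (1/(14)^2) · (1 − w/(14))^{−2}.
By the binomial series (1−u)^{−2} = Σ_{n≥0} C(n+1, 1) u^n for |u|<1, with u = w/(14):
  c_n = C(n+1, 1) / (14)^(n+2).
  c_0 = 1/(14)^2 = 1/196.
  c_1 = 2/(14)^3 = 1/1372.
  c_2 = 3/(14)^4 = 3/38416.
The series is valid for |w/d| < 1, i.e. |z − z₀| < |d|.
Radius of convergence: R = |5 − z₀| = |14| = 14 (distance from z₀ to the singularity z = 5).

c_0 = 1/196, c_1 = 1/1372, c_2 = 3/38416; R = 14.


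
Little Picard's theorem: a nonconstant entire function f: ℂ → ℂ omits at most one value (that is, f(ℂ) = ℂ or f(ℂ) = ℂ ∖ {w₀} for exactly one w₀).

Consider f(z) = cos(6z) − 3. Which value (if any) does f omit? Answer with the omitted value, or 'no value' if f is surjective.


Little Picard bounds the complement of f(ℂ) to at most one point.
cos is entire and surjective onto ℂ: for every w ∈ ℂ, cos(ζ) = w has a solution ζ ∈ ℂ (e.g., via the complex inverse arccos). With ζ = 6z this gives z = ζ/(6). Then 1·cos(6z) takes every value in 1·ℂ = ℂ, and adding -3 is a bijection of ℂ. So f is surjective and omits no value. (Note: only on the real line is cos bounded by [−1, 1].)

Omitted value: no value.


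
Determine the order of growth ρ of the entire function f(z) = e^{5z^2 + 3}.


|e^{5z^2 + 3}| = e^{Re(5·z^2) + 3} ≤ e^{5|z|^2 + 3} = e^{5r^2 + 3} on |z| = r, so ρ ≤ 2. Choosing z on |z|=r so that 5·z^2 is real positive (always possible by picking arg z appropriately) gives |f(z)| = e^{5r^2 + 3}, matching the bound. The additive constant 3 does not affect log log M(r) ~ 2·log r. Hence ρ = 2.
Therefore ρ = 2.

Order ρ = 2.


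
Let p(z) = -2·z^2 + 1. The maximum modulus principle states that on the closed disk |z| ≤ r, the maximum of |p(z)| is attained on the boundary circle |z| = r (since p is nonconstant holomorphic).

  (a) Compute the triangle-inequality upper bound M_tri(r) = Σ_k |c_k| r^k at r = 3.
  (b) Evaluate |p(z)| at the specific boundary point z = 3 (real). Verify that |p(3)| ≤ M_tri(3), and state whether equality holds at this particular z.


Coefficients: c_0 = 1, c_1 = 0, c_2 = -2. Radius r = 3.
Part (a). Triangle bound: M_tri(r) = Σ_k |c_k| r^k
  = |1|·3^0 + |0|·3^1 + |-2|·3^2
  = 1 + 0 + 18 = 19.
This bounds M(r) := max_{|z|=r} |p(z)| from above; equality holds iff all terms c_k z^k can be made to align in phase at a single z on |z|=r.
Part (b). At z = 3 (real, on the circle |z| = r):
  p(3) = (1)·3^0 + (0)·3^1 + (-2)·3^2 = -17.
  |p(3)| = 17.
Check: |p(3)| = 17 ≤ 19 = M_tri(3). ✓ Equality does not hold at z = 3 (the coefficients have mixed signs, so the terms do not all align in phase there).

M_tri(3) = 19; |p(3)| = 17; equality at z=3: no.


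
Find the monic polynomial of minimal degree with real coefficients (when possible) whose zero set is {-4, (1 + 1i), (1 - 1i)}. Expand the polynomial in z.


The polynomial is p(z) = ∏_{α ∈ S} (z − α), where S = {-4, (1 + 1i), (1 - 1i)}.
Expanding the product yields: p(z) = z^3 + 2·z^2 -6·z + 8.
Note conjugate pairs combine to real quadratics: (z − (1+1i))(z − (1−1i)) = z² − 2z + 2.
The resulting polynomial has degree 3 and real coefficients as required.

p(z) = z^3 + 2·z^2 -6·z + 8.


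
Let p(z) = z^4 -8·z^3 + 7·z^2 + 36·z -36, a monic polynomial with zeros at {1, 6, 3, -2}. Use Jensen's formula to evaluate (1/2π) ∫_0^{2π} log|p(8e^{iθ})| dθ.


Zeros: -2, 1, 3, 6; r = 8.
Inside |z| < r: -2, 1, 3, 6. Outside (|z| ≥ r): ∅.
p(0) = -36, so log|p(0)| = log(36) = 3.5835.
Apply Jensen: I(r) = log|p(0)| + Σ_k log(r/|z_k|), summed over zeros inside |z| < r.
  log(r/|z_k|) for z_k = 1: log(8/1) = 2.0794
  log(r/|z_k|) for z_k = 6: log(8/6) = 0.2877
  log(r/|z_k|) for z_k = 3: log(8/3) = 0.9808
  log(r/|z_k|) for z_k = -2: log(8/2) = 1.3863
Sum over inside zeros: 4.7342.
I(r) = log|p(0)| + (inside sum) = 3.5835 + 4.7342 = 8.3178.
Closed form (all zeros inside, monic): I(r) = n·log(r) = 4·log(8) = 8.3178. ✓

I(r) ≈ 8.3178.


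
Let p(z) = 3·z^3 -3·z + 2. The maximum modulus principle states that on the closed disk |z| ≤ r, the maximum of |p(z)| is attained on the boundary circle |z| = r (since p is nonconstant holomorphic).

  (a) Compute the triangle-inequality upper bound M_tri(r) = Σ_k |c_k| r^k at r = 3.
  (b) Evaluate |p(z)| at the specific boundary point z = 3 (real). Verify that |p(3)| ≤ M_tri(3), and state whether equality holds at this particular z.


Coefficients: c_0 = 2, c_1 = -3, c_2 = 0, c_3 = 3. Radius r = 3.
Part (a). Triangle bound: M_tri(r) = Σ_k |c_k| r^k
  = |2|·3^0 + |-3|·3^1 + |0|·3^2 + |3|·3^3
  = 2 + 9 + 0 + 81 = 92.
This bounds M(r) := max_{|z|=r} |p(z)| from above; equality holds iff all terms c_k z^k can be made to align in phase at a single z on |z|=r.
Part (b). At z = 3 (real, on the circle |z| = r):
  p(3) = (2)·3^0 + (-3)·3^1 + (0)·3^2 + (3)·3^3 = 74.
  |p(3)| = 74.
Check: |p(3)| = 74 ≤ 92 = M_tri(3). ✓ Equality does not hold at z = 3 (the coefficients have mixed signs, so the terms do not all align in phase there).

M_tri(3) = 92; |p(3)| = 74; equality at z=3: no.


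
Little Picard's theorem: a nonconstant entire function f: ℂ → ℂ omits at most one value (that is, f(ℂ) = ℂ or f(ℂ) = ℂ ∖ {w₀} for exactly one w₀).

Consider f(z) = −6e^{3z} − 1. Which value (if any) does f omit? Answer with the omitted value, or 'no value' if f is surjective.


Little Picard bounds the complement of f(ℂ) to at most one point.
e^{3z} is never zero on ℂ, so -6·e^{3z} takes every value in ℂ ∖ {0}. Adding -1 shifts the range to ℂ ∖ {-1}. Thus f omits exactly the value -1.

Omitted value: -1.


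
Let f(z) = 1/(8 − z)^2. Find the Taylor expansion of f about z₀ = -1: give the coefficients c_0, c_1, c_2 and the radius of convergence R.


Let w = z − z₀, so z = z₀ + w.
Then 8 − z = 8 − (z₀ + w) = (8 − z₀) − w = 9 − w.
f(z) = 1/(9 − w)^2 = (1/(9)^2) · (1 − w/(9))^{−2}.
By the binomial series (1−u)^{−2} = Σ_{n≥0} C(n+1, 1) u^n for |u|<1, with u = w/(9):
  c_n = C(n+1, 1) / (9)^(n+2).
  c_0 = 1/(9)^2 = 1/81.
  c_1 = 2/(9)^3 = 2/729.
  c_2 = 3/(9)^4 = 1/2187.
The series is valid for |w/d| < 1, i.e. |z − z₀| < |d|.
Radius of convergence: R = |8 − z₀| = |9| = 9 (distance from z₀ to the singularity z = 8).

c_0 = 1/81, c_1 = 2/729, c_2 = 1/2187; R = 9.


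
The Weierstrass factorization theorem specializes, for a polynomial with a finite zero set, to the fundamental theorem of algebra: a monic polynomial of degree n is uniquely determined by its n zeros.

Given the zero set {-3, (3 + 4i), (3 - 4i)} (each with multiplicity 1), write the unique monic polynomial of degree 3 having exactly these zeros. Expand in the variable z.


The polynomial is p(z) = ∏_{α ∈ S} (z − α), where S = {-3, (3 + 4i), (3 - 4i)}.
Expanding the product yields: p(z) = z^3 -3·z^2 + 7·z + 75.
Note conjugate pairs combine to real quadratics: (z − (3+4i))(z − (3−4i)) = z² − 6z + 25.
The resulting polynomial has degree 3 and real coefficients as required.

p(z) = z^3 -3·z^2 + 7·z + 75.
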